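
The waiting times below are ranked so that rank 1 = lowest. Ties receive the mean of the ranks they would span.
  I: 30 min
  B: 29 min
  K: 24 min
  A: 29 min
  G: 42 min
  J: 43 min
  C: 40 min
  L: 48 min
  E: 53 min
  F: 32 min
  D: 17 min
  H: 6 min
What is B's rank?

4.5

Sorted (ascending): 6, 17, 24, 29, 29, 30, 32, 40, 42, 43, 48, 53
The 2 values of 29 occupy positions 4–5 → average rank (4+5)/2 = 4.5.
B has value 29 min → rank 4.5.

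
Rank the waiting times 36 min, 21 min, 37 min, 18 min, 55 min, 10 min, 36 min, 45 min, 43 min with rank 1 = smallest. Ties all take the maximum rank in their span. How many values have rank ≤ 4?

Sorted (ascending): 10, 18, 21, 36, 36, 37, 43, 45, 55
The 2 values of 36 occupy positions 4–5 → each gets rank 5.
Ranks ≤ 4: {1, 2, 3} → 3 values.

3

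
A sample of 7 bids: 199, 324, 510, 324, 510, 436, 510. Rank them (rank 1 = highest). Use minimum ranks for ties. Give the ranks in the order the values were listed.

7, 5, 1, 5, 1, 4, 1

Sorted (descending): 510, 510, 510, 436, 324, 324, 199
The 3 values of 510 occupy positions 1–3 → each gets rank 1.
The 2 values of 324 occupy positions 5–6 → each gets rank 5.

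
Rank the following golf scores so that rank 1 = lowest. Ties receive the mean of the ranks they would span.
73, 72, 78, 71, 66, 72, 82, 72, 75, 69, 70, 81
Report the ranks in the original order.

Sorted (ascending): 66, 69, 70, 71, 72, 72, 72, 73, 75, 78, 81, 82
The 3 values of 72 occupy positions 5–7 → average rank 6.

8, 6, 10, 4, 1, 6, 12, 6, 9, 2, 3, 11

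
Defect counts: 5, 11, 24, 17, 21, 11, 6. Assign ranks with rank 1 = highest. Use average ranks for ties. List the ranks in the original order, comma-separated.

7, 4.5, 1, 3, 2, 4.5, 6

Sorted (descending): 24, 21, 17, 11, 11, 6, 5
The 2 values of 11 occupy positions 4–5 → average rank (4+5)/2 = 4.5.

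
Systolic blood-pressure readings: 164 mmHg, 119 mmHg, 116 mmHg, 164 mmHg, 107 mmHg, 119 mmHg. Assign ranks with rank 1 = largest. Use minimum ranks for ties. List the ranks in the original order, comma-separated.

1, 3, 5, 1, 6, 3

Sorted (descending): 164, 164, 119, 119, 116, 107
The 2 values of 164 occupy positions 1–2 → each gets rank 1.
The 2 values of 119 occupy positions 3–4 → each gets rank 3.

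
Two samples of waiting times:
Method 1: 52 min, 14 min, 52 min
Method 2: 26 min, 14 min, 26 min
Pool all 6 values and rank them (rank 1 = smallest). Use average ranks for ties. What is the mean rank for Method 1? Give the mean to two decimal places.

Sorted (ascending): 14, 14, 26, 26, 52, 52
The 2 values of 14 occupy positions 1–2 → average rank (1+2)/2 = 1.5.
The 2 values of 26 occupy positions 3–4 → average rank (3+4)/2 = 3.5.
The 2 values of 52 occupy positions 5–6 → average rank (5+6)/2 = 5.5.
Method 1 values → pooled ranks: 52→5.5, 14→1.5, 52→5.5
Mean rank = (5.5 + 1.5 + 5.5) / 3 = 4.17

4.17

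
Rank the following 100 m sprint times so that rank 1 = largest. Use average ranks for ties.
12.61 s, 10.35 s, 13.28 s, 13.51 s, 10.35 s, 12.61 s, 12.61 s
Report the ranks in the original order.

Sorted (descending): 13.51, 13.28, 12.61, 12.61, 12.61, 10.35, 10.35
The 3 values of 12.61 occupy positions 3–5 → average rank 4.
The 2 values of 10.35 occupy positions 6–7 → average rank (6+7)/2 = 6.5.

4, 6.5, 2, 1, 6.5, 4, 4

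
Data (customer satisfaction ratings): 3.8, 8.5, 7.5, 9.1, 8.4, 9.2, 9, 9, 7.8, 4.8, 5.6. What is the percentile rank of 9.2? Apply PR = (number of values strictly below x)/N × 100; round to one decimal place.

N = 11.
Strictly below 9.2: 10. Equal to 9.2: 1.
PR = 10/11 × 100 = 90.9

90.9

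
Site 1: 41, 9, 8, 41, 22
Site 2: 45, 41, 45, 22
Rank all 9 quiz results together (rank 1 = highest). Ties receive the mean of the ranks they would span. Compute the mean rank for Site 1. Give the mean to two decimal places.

Sorted (descending): 45, 45, 41, 41, 41, 22, 22, 9, 8
The 2 values of 45 occupy positions 1–2 → average rank (1+2)/2 = 1.5.
The 3 values of 41 occupy positions 3–5 → average rank 4.
The 2 values of 22 occupy positions 6–7 → average rank (6+7)/2 = 6.5.
Site 1 values → pooled ranks: 41→4, 9→8, 8→9, 41→4, 22→6.5
Mean rank = (4 + 8 + 9 + 4 + 6.5) / 5 = 6.30

6.30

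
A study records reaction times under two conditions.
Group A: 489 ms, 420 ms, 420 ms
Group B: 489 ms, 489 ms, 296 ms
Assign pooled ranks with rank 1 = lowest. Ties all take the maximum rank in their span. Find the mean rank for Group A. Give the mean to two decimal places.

4.00

Sorted (ascending): 296, 420, 420, 489, 489, 489
The 2 values of 420 occupy positions 2–3 → each gets rank 3.
The 3 values of 489 occupy positions 4–6 → each gets rank 6.
Group A values → pooled ranks: 489→6, 420→3, 420→3
Mean rank = (6 + 3 + 3) / 3 = 4.00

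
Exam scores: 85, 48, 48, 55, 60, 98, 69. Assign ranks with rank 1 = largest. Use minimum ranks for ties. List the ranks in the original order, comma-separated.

2, 6, 6, 5, 4, 1, 3

Sorted (descending): 98, 85, 69, 60, 55, 48, 48
The 2 values of 48 occupy positions 6–7 → each gets rank 6.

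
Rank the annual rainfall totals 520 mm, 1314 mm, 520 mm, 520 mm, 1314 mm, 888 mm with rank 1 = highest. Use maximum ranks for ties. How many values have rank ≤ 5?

3

Sorted (descending): 1314, 1314, 888, 520, 520, 520
The 2 values of 1314 occupy positions 1–2 → each gets rank 2.
The 3 values of 520 occupy positions 4–6 → each gets rank 6.
Ranks ≤ 5: {2, 2, 3} → 3 values.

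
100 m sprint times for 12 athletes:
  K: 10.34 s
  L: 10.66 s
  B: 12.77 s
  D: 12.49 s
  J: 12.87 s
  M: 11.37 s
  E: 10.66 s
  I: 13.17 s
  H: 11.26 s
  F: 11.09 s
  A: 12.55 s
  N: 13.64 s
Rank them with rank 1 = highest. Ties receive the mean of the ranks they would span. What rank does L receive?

10.5

Sorted (descending): 13.64, 13.17, 12.87, 12.77, 12.55, 12.49, 11.37, 11.26, 11.09, 10.66, 10.66, 10.34
The 2 values of 10.66 occupy positions 10–11 → average rank (10+11)/2 = 10.5.
L has value 10.66 s → rank 10.5.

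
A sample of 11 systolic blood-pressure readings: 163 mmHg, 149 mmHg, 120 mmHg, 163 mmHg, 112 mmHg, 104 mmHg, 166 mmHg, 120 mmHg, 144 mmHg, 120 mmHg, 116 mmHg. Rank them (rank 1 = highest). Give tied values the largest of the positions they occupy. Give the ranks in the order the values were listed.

Sorted (descending): 166, 163, 163, 149, 144, 120, 120, 120, 116, 112, 104
The 2 values of 163 occupy positions 2–3 → each gets rank 3.
The 3 values of 120 occupy positions 6–8 → each gets rank 8.

3, 4, 8, 3, 10, 11, 1, 8, 5, 8, 9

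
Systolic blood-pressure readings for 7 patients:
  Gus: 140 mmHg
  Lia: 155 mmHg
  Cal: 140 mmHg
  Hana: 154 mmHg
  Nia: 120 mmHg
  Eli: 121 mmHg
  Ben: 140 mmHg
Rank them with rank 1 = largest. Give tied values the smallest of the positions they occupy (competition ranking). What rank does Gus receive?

3

Sorted (descending): 155, 154, 140, 140, 140, 121, 120
The 3 values of 140 occupy positions 3–5 → each gets rank 3.
Gus has value 140 mmHg → rank 3.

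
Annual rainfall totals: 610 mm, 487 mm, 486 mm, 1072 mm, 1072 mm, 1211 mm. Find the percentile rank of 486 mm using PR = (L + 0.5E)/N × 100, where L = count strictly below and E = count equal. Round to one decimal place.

N = 6.
Strictly below 486: 0. Equal to 486: 1.
PR = (0 + 0.5·1)/6 × 100 = 8.3

8.3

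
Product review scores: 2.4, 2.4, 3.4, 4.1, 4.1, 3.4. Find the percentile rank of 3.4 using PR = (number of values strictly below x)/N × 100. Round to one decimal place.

N = 6.
Strictly below 3.4: 2. Equal to 3.4: 2.
PR = 2/6 × 100 = 33.3

33.3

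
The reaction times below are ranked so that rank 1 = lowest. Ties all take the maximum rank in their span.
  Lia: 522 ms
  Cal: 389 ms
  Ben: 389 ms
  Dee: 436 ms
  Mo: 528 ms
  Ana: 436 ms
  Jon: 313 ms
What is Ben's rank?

3

Sorted (ascending): 313, 389, 389, 436, 436, 522, 528
The 2 values of 389 occupy positions 2–3 → each gets rank 3.
The 2 values of 436 occupy positions 4–5 → each gets rank 5.
Ben has value 389 ms → rank 3.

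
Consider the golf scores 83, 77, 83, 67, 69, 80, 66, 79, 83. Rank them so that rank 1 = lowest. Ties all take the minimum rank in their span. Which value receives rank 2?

67

Sorted (ascending): 66, 67, 69, 77, 79, 80, 83, 83, 83
The 3 values of 83 occupy positions 7–9 → each gets rank 7.
Rank 2 → value 67.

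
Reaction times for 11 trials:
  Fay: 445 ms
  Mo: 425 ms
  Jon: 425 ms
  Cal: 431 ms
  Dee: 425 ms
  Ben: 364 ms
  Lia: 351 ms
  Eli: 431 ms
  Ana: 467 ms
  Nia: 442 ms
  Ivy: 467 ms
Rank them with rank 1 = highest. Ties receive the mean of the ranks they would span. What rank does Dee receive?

Sorted (descending): 467, 467, 445, 442, 431, 431, 425, 425, 425, 364, 351
The 2 values of 467 occupy positions 1–2 → average rank (1+2)/2 = 1.5.
The 2 values of 431 occupy positions 5–6 → average rank (5+6)/2 = 5.5.
The 3 values of 425 occupy positions 7–9 → average rank 8.
Dee has value 425 ms → rank 8.

8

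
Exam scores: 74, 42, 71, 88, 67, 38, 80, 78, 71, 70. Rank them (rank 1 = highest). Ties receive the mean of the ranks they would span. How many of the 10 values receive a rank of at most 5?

Sorted (descending): 88, 80, 78, 74, 71, 71, 70, 67, 42, 38
The 2 values of 71 occupy positions 5–6 → average rank (5+6)/2 = 5.5.
Ranks ≤ 5: {1, 2, 3, 4} → 4 values.

4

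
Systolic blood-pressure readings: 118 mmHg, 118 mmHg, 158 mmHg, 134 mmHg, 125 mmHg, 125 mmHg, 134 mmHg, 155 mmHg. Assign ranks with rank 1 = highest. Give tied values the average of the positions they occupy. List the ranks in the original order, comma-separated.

Sorted (descending): 158, 155, 134, 134, 125, 125, 118, 118
The 2 values of 134 occupy positions 3–4 → average rank (3+4)/2 = 3.5.
The 2 values of 125 occupy positions 5–6 → average rank (5+6)/2 = 5.5.
The 2 values of 118 occupy positions 7–8 → average rank (7+8)/2 = 7.5.

7.5, 7.5, 1, 3.5, 5.5, 5.5, 3.5, 2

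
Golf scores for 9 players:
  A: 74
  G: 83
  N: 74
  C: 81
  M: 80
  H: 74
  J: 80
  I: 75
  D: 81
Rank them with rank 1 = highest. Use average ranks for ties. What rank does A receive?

Sorted (descending): 83, 81, 81, 80, 80, 75, 74, 74, 74
The 2 values of 81 occupy positions 2–3 → average rank (2+3)/2 = 2.5.
The 2 values of 80 occupy positions 4–5 → average rank (4+5)/2 = 4.5.
The 3 values of 74 occupy positions 7–9 → average rank 8.
A has value 74 → rank 8.

8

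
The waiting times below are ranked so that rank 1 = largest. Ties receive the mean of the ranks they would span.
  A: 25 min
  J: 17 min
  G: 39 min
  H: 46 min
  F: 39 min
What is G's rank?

2.5

Sorted (descending): 46, 39, 39, 25, 17
The 2 values of 39 occupy positions 2–3 → average rank (2+3)/2 = 2.5.
G has value 39 min → rank 2.5.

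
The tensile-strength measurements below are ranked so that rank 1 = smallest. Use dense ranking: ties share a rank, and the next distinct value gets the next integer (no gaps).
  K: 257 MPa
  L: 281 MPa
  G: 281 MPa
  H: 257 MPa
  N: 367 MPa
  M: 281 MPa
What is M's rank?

2

Sorted (ascending): 257, 257, 281, 281, 281, 367
The 2 values of 257 share dense rank 1.
The 3 values of 281 share dense rank 2.
Remaining distinct values take the next consecutive integers.
M has value 281 MPa → rank 2.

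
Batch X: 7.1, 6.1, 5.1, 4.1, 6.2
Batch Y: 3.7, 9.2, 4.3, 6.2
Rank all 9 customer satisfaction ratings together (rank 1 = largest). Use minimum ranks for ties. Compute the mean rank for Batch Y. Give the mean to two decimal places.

Sorted (descending): 9.2, 7.1, 6.2, 6.2, 6.1, 5.1, 4.3, 4.1, 3.7
The 2 values of 6.2 occupy positions 3–4 → each gets rank 3.
Batch Y values → pooled ranks: 3.7→9, 9.2→1, 4.3→7, 6.2→3
Mean rank = (9 + 1 + 7 + 3) / 4 = 5.00

5.00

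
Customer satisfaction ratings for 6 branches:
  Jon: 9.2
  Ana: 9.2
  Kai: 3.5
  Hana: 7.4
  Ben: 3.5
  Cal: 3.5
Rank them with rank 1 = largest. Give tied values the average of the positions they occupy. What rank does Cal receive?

Sorted (descending): 9.2, 9.2, 7.4, 3.5, 3.5, 3.5
The 2 values of 9.2 occupy positions 1–2 → average rank (1+2)/2 = 1.5.
The 3 values of 3.5 occupy positions 4–6 → average rank 5.
Cal has value 3.5 → rank 5.

5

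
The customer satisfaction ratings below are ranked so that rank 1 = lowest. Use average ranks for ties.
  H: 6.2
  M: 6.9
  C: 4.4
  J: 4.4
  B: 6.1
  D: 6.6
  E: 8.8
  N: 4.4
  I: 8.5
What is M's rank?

7

Sorted (ascending): 4.4, 4.4, 4.4, 6.1, 6.2, 6.6, 6.9, 8.5, 8.8
The 3 values of 4.4 occupy positions 1–3 → average rank 2.
M has value 6.9 → rank 7.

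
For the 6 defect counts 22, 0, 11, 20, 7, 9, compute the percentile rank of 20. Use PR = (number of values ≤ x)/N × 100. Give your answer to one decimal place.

N = 6.
Strictly below 20: 4. Equal to 20: 1.
PR = 5/6 × 100 = 83.3

83.3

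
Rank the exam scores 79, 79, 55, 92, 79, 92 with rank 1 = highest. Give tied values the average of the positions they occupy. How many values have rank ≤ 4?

5

Sorted (descending): 92, 92, 79, 79, 79, 55
The 2 values of 92 occupy positions 1–2 → average rank (1+2)/2 = 1.5.
The 3 values of 79 occupy positions 3–5 → average rank 4.
Ranks ≤ 4: {1.5, 1.5, 4, 4, 4} → 5 values.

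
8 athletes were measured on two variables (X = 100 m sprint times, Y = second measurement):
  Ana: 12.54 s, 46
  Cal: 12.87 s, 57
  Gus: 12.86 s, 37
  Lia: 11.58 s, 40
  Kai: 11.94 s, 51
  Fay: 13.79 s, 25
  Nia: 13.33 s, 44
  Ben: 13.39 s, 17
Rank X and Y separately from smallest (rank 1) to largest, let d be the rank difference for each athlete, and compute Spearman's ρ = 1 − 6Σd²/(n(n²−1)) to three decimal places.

Ranks of variable 1: 3, 5, 4, 1, 2, 8, 6, 7
Ranks of variable 2: 6, 8, 3, 4, 7, 2, 5, 1
d = r₁ − r₂: -3, -3, 1, -3, -5, 6, 1, 6
d²: 9, 9, 1, 9, 25, 36, 1, 36; Σd² = 126
ρ = 1 − 6·126/(8·63) = 1 − 756/504 = -0.500

-0.500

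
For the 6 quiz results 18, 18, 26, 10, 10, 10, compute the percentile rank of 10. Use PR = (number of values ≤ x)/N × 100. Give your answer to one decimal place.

50.0

N = 6.
Strictly below 10: 0. Equal to 10: 3.
PR = 3/6 × 100 = 50.0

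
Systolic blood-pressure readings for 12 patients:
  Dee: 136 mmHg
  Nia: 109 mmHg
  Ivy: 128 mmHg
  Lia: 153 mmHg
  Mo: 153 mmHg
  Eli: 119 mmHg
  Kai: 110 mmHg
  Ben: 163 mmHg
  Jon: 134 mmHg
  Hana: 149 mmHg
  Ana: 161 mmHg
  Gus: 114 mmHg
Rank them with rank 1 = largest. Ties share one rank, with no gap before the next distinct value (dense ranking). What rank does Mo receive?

Sorted (descending): 163, 161, 153, 153, 149, 136, 134, 128, 119, 114, 110, 109
The 2 values of 153 share dense rank 3.
Remaining distinct values take the next consecutive integers.
Mo has value 153 mmHg → rank 3.

3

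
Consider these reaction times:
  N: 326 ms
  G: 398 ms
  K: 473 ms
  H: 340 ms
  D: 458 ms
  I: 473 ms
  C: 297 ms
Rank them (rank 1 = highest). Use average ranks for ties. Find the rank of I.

1.5

Sorted (descending): 473, 473, 458, 398, 340, 326, 297
The 2 values of 473 occupy positions 1–2 → average rank (1+2)/2 = 1.5.
I has value 473 ms → rank 1.5.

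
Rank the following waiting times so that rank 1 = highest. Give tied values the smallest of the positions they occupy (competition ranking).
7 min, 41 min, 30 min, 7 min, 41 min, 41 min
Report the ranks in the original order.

Sorted (descending): 41, 41, 41, 30, 7, 7
The 3 values of 41 occupy positions 1–3 → each gets rank 1.
The 2 values of 7 occupy positions 5–6 → each gets rank 5.

5, 1, 4, 5, 1, 1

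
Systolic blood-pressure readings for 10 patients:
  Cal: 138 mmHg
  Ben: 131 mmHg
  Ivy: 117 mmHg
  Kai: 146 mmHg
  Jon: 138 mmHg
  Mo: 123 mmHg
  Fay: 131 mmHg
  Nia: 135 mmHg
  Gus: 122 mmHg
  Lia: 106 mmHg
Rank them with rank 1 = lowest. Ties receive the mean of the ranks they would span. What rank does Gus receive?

Sorted (ascending): 106, 117, 122, 123, 131, 131, 135, 138, 138, 146
The 2 values of 131 occupy positions 5–6 → average rank (5+6)/2 = 5.5.
The 2 values of 138 occupy positions 8–9 → average rank (8+9)/2 = 8.5.
Gus has value 122 mmHg → rank 3.

3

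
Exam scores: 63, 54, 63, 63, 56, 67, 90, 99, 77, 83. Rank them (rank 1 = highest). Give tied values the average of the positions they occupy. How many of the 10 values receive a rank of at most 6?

Sorted (descending): 99, 90, 83, 77, 67, 63, 63, 63, 56, 54
The 3 values of 63 occupy positions 6–8 → average rank 7.
Ranks ≤ 6: {1, 2, 3, 4, 5} → 5 values.

5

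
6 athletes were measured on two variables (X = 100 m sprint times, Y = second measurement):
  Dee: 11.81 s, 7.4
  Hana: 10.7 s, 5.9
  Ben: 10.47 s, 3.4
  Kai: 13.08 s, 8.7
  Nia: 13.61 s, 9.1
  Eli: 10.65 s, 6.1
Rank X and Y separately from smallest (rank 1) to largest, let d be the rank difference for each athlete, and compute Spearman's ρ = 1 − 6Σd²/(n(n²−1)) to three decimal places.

0.943

Ranks of variable 1: 4, 3, 1, 5, 6, 2
Ranks of variable 2: 4, 2, 1, 5, 6, 3
d = r₁ − r₂: 0, 1, 0, 0, 0, -1
d²: 0, 1, 0, 0, 0, 1; Σd² = 2
ρ = 1 − 6·2/(6·35) = 1 − 12/210 = 0.943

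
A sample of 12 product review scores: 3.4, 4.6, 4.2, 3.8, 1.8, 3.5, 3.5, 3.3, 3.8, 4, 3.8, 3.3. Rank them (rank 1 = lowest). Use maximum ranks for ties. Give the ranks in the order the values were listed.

4, 12, 11, 9, 1, 6, 6, 3, 9, 10, 9, 3

Sorted (ascending): 1.8, 3.3, 3.3, 3.4, 3.5, 3.5, 3.8, 3.8, 3.8, 4, 4.2, 4.6
The 2 values of 3.3 occupy positions 2–3 → each gets rank 3.
The 2 values of 3.5 occupy positions 5–6 → each gets rank 6.
The 3 values of 3.8 occupy positions 7–9 → each gets rank 9.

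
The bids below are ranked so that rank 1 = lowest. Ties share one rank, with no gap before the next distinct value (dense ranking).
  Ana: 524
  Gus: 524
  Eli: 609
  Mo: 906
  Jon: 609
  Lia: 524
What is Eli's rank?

Sorted (ascending): 524, 524, 524, 609, 609, 906
The 3 values of 524 share dense rank 1.
The 2 values of 609 share dense rank 2.
Remaining distinct values take the next consecutive integers.
Eli has value 609 → rank 2.

2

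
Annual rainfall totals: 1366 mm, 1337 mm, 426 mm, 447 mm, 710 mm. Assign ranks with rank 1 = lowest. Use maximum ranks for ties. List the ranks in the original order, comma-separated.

5, 4, 1, 2, 3

Sorted (ascending): 426, 447, 710, 1337, 1366
No ties — each value takes its position as its rank.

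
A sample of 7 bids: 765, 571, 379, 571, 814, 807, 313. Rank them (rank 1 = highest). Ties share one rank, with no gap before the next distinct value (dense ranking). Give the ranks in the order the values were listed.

3, 4, 5, 4, 1, 2, 6

Sorted (descending): 814, 807, 765, 571, 571, 379, 313
The 2 values of 571 share dense rank 4.
Remaining distinct values take the next consecutive integers.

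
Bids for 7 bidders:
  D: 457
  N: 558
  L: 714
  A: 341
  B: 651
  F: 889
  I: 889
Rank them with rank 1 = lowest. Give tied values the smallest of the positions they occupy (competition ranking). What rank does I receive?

Sorted (ascending): 341, 457, 558, 651, 714, 889, 889
The 2 values of 889 occupy positions 6–7 → each gets rank 6.
I has value 889 → rank 6.

6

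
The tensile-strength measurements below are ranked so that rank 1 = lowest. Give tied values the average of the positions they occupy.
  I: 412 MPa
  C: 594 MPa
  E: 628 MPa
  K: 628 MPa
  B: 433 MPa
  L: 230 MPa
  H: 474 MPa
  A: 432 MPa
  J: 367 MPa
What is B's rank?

5

Sorted (ascending): 230, 367, 412, 432, 433, 474, 594, 628, 628
The 2 values of 628 occupy positions 8–9 → average rank (8+9)/2 = 8.5.
B has value 433 MPa → rank 5.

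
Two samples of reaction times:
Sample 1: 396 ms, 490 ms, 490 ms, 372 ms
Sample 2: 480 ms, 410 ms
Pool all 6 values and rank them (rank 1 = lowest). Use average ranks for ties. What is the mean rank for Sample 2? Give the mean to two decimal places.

Sorted (ascending): 372, 396, 410, 480, 490, 490
The 2 values of 490 occupy positions 5–6 → average rank (5+6)/2 = 5.5.
Sample 2 values → pooled ranks: 480→4, 410→3
Mean rank = (4 + 3) / 2 = 3.50

3.50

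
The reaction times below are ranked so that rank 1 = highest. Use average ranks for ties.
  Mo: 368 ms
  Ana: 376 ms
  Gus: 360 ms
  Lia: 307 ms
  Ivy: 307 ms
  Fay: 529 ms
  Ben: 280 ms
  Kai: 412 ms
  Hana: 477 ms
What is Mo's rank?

5

Sorted (descending): 529, 477, 412, 376, 368, 360, 307, 307, 280
The 2 values of 307 occupy positions 7–8 → average rank (7+8)/2 = 7.5.
Mo has value 368 ms → rank 5.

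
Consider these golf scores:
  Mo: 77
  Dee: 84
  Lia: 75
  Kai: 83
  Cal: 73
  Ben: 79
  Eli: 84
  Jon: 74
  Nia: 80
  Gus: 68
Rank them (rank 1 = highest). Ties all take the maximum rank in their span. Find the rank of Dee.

Sorted (descending): 84, 84, 83, 80, 79, 77, 75, 74, 73, 68
The 2 values of 84 occupy positions 1–2 → each gets rank 2.
Dee has value 84 → rank 2.

2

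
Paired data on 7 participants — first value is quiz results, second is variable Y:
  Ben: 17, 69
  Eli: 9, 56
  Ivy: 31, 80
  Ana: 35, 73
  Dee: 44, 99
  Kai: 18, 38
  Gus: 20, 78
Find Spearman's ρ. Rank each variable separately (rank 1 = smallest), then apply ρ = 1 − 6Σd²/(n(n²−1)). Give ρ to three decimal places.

Ranks of variable 1: 2, 1, 5, 6, 7, 3, 4
Ranks of variable 2: 3, 2, 6, 4, 7, 1, 5
d = r₁ − r₂: -1, -1, -1, 2, 0, 2, -1
d²: 1, 1, 1, 4, 0, 4, 1; Σd² = 12
ρ = 1 − 6·12/(7·48) = 1 − 72/336 = 0.786

0.786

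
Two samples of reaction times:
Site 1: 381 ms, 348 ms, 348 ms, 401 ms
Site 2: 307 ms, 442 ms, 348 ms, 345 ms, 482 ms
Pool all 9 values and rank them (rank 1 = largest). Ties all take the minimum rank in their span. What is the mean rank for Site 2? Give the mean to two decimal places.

5.00

Sorted (descending): 482, 442, 401, 381, 348, 348, 348, 345, 307
The 3 values of 348 occupy positions 5–7 → each gets rank 5.
Site 2 values → pooled ranks: 307→9, 442→2, 348→5, 345→8, 482→1
Mean rank = (9 + 2 + 5 + 8 + 1) / 5 = 5.00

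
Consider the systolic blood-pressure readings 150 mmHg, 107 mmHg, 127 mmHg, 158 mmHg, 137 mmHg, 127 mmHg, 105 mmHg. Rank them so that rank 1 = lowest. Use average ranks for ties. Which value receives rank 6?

Sorted (ascending): 105, 107, 127, 127, 137, 150, 158
The 2 values of 127 occupy positions 3–4 → average rank (3+4)/2 = 3.5.
Rank 6 → value 150.

150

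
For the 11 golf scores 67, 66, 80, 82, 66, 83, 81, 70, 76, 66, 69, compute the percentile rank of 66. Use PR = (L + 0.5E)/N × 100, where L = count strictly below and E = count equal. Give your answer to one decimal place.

N = 11.
Strictly below 66: 0. Equal to 66: 3.
PR = (0 + 0.5·3)/11 × 100 = 13.6

13.6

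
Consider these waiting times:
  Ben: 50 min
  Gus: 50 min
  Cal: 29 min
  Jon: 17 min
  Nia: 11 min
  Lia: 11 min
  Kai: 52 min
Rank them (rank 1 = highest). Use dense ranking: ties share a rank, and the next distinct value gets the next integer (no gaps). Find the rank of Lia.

5

Sorted (descending): 52, 50, 50, 29, 17, 11, 11
The 2 values of 50 share dense rank 2.
The 2 values of 11 share dense rank 5.
Remaining distinct values take the next consecutive integers.
Lia has value 11 min → rank 5.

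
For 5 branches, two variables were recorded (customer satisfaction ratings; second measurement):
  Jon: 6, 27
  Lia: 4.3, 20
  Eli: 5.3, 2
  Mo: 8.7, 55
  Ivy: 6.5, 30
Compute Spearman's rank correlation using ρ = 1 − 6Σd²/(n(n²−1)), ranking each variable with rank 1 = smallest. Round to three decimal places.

Ranks of variable 1: 3, 1, 2, 5, 4
Ranks of variable 2: 3, 2, 1, 5, 4
d = r₁ − r₂: 0, -1, 1, 0, 0
d²: 0, 1, 1, 0, 0; Σd² = 2
ρ = 1 − 6·2/(5·24) = 1 − 12/120 = 0.900

0.900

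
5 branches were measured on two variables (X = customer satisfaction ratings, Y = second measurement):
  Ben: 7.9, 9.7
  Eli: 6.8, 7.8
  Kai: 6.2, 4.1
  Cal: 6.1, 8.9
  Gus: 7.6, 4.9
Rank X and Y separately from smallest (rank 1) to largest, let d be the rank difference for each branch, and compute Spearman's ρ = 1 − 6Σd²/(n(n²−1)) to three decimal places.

0.300

Ranks of variable 1: 5, 3, 2, 1, 4
Ranks of variable 2: 5, 3, 1, 4, 2
d = r₁ − r₂: 0, 0, 1, -3, 2
d²: 0, 0, 1, 9, 4; Σd² = 14
ρ = 1 − 6·14/(5·24) = 1 − 84/120 = 0.300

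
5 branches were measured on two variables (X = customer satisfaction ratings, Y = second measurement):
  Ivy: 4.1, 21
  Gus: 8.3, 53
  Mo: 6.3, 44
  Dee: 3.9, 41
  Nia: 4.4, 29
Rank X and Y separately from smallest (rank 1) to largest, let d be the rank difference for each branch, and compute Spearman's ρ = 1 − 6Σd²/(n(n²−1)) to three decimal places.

Ranks of variable 1: 2, 5, 4, 1, 3
Ranks of variable 2: 1, 5, 4, 3, 2
d = r₁ − r₂: 1, 0, 0, -2, 1
d²: 1, 0, 0, 4, 1; Σd² = 6
ρ = 1 − 6·6/(5·24) = 1 − 36/120 = 0.700

0.700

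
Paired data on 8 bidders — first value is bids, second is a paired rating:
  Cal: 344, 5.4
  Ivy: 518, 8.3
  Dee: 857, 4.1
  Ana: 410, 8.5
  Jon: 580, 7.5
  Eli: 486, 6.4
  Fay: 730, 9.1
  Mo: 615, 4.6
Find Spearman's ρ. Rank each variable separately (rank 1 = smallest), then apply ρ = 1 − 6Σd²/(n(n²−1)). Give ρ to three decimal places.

Ranks of variable 1: 1, 4, 8, 2, 5, 3, 7, 6
Ranks of variable 2: 3, 6, 1, 7, 5, 4, 8, 2
d = r₁ − r₂: -2, -2, 7, -5, 0, -1, -1, 4
d²: 4, 4, 49, 25, 0, 1, 1, 16; Σd² = 100
ρ = 1 − 6·100/(8·63) = 1 − 600/504 = -0.190

-0.190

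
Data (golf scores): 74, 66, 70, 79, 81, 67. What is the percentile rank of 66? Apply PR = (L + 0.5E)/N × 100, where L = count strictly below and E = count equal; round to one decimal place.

8.3

N = 6.
Strictly below 66: 0. Equal to 66: 1.
PR = (0 + 0.5·1)/6 × 100 = 8.3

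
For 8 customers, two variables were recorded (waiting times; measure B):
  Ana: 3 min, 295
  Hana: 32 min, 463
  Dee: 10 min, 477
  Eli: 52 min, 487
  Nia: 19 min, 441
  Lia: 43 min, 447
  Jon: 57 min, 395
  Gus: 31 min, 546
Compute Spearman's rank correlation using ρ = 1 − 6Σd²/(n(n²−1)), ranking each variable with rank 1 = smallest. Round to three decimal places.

0.143

Ranks of variable 1: 1, 5, 2, 7, 3, 6, 8, 4
Ranks of variable 2: 1, 5, 6, 7, 3, 4, 2, 8
d = r₁ − r₂: 0, 0, -4, 0, 0, 2, 6, -4
d²: 0, 0, 16, 0, 0, 4, 36, 16; Σd² = 72
ρ = 1 − 6·72/(8·63) = 1 − 432/504 = 0.143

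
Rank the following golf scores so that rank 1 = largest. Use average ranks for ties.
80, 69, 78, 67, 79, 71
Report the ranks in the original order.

Sorted (descending): 80, 79, 78, 71, 69, 67
No ties — each value takes its position as its rank.

1, 5, 3, 6, 2, 4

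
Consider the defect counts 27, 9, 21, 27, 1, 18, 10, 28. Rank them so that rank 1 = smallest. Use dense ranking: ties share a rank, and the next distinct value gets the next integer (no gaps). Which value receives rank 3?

10

Sorted (ascending): 1, 9, 10, 18, 21, 27, 27, 28
The 2 values of 27 share dense rank 6.
Remaining distinct values take the next consecutive integers.
Rank 3 → value 10.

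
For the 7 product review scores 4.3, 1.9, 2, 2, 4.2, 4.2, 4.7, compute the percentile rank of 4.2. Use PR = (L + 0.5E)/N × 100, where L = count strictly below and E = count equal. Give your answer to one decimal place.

57.1

N = 7.
Strictly below 4.2: 3. Equal to 4.2: 2.
PR = (3 + 0.5·2)/7 × 100 = 57.1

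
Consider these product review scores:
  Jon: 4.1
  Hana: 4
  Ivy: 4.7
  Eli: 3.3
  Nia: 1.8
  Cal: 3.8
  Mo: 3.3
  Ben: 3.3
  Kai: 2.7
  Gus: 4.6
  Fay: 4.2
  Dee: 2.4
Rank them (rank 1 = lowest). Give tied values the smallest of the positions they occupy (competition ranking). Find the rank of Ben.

Sorted (ascending): 1.8, 2.4, 2.7, 3.3, 3.3, 3.3, 3.8, 4, 4.1, 4.2, 4.6, 4.7
The 3 values of 3.3 occupy positions 4–6 → each gets rank 4.
Ben has value 3.3 → rank 4.

4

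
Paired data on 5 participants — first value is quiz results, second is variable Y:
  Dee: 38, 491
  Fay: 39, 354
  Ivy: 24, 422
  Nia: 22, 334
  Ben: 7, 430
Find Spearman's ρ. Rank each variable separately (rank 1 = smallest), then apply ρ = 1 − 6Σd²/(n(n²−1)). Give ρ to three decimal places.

Ranks of variable 1: 4, 5, 3, 2, 1
Ranks of variable 2: 5, 2, 3, 1, 4
d = r₁ − r₂: -1, 3, 0, 1, -3
d²: 1, 9, 0, 1, 9; Σd² = 20
ρ = 1 − 6·20/(5·24) = 1 − 120/120 = 0.000

0.000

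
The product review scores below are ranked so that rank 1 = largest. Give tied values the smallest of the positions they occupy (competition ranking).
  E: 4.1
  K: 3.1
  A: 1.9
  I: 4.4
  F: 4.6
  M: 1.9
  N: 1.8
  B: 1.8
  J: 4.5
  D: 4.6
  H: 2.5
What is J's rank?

Sorted (descending): 4.6, 4.6, 4.5, 4.4, 4.1, 3.1, 2.5, 1.9, 1.9, 1.8, 1.8
The 2 values of 4.6 occupy positions 1–2 → each gets rank 1.
The 2 values of 1.9 occupy positions 8–9 → each gets rank 8.
The 2 values of 1.8 occupy positions 10–11 → each gets rank 10.
J has value 4.5 → rank 3.

3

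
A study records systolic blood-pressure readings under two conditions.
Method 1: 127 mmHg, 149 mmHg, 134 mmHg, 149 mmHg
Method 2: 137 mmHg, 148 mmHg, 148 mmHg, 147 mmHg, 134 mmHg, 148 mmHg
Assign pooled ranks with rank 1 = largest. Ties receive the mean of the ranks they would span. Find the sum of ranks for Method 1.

Sorted (descending): 149, 149, 148, 148, 148, 147, 137, 134, 134, 127
The 2 values of 149 occupy positions 1–2 → average rank (1+2)/2 = 1.5.
The 3 values of 148 occupy positions 3–5 → average rank 4.
The 2 values of 134 occupy positions 8–9 → average rank (8+9)/2 = 8.5.
Method 1 values → pooled ranks: 127→10, 149→1.5, 134→8.5, 149→1.5
Rank sum = 10 + 1.5 + 8.5 + 1.5 = 21.5

21.5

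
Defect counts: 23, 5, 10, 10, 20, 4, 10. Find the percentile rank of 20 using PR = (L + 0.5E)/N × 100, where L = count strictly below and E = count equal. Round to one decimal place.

N = 7.
Strictly below 20: 5. Equal to 20: 1.
PR = (5 + 0.5·1)/7 × 100 = 78.6

78.6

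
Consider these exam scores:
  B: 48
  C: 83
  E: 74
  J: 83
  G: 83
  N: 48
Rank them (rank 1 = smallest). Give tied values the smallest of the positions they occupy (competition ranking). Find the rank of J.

4

Sorted (ascending): 48, 48, 74, 83, 83, 83
The 2 values of 48 occupy positions 1–2 → each gets rank 1.
The 3 values of 83 occupy positions 4–6 → each gets rank 4.
J has value 83 → rank 4.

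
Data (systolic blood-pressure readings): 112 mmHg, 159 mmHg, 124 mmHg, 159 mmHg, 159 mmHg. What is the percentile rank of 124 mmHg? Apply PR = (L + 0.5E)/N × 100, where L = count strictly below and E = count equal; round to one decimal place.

N = 5.
Strictly below 124: 1. Equal to 124: 1.
PR = (1 + 0.5·1)/5 × 100 = 30.0

30.0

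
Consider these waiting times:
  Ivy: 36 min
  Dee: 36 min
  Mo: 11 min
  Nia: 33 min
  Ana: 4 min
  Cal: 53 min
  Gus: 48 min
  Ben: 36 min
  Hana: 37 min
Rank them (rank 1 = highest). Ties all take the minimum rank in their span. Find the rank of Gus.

Sorted (descending): 53, 48, 37, 36, 36, 36, 33, 11, 4
The 3 values of 36 occupy positions 4–6 → each gets rank 4.
Gus has value 48 min → rank 2.

2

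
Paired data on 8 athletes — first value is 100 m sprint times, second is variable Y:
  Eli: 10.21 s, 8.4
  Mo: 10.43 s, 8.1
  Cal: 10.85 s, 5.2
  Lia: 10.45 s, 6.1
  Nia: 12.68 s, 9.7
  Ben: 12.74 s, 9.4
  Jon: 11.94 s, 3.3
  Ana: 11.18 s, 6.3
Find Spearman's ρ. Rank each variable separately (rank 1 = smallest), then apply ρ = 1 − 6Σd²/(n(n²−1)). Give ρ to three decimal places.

0.214

Ranks of variable 1: 1, 2, 4, 3, 7, 8, 6, 5
Ranks of variable 2: 6, 5, 2, 3, 8, 7, 1, 4
d = r₁ − r₂: -5, -3, 2, 0, -1, 1, 5, 1
d²: 25, 9, 4, 0, 1, 1, 25, 1; Σd² = 66
ρ = 1 − 6·66/(8·63) = 1 − 396/504 = 0.214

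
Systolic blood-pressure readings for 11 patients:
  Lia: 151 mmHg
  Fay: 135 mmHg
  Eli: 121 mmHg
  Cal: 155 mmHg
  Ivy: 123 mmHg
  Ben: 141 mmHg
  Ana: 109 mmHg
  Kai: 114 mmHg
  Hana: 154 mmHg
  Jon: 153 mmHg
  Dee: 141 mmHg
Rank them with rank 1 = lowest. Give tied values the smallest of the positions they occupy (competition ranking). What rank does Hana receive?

Sorted (ascending): 109, 114, 121, 123, 135, 141, 141, 151, 153, 154, 155
The 2 values of 141 occupy positions 6–7 → each gets rank 6.
Hana has value 154 mmHg → rank 10.

10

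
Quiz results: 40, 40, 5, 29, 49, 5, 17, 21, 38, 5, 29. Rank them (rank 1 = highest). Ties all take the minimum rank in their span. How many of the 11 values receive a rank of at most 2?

Sorted (descending): 49, 40, 40, 38, 29, 29, 21, 17, 5, 5, 5
The 2 values of 40 occupy positions 2–3 → each gets rank 2.
The 2 values of 29 occupy positions 5–6 → each gets rank 5.
The 3 values of 5 occupy positions 9–11 → each gets rank 9.
Ranks ≤ 2: {1, 2, 2} → 3 values.

3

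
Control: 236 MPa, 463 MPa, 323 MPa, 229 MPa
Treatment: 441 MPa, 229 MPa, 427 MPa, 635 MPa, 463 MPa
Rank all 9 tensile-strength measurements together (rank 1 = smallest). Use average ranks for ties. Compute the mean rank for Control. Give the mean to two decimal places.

Sorted (ascending): 229, 229, 236, 323, 427, 441, 463, 463, 635
The 2 values of 229 occupy positions 1–2 → average rank (1+2)/2 = 1.5.
The 2 values of 463 occupy positions 7–8 → average rank (7+8)/2 = 7.5.
Control values → pooled ranks: 236→3, 463→7.5, 323→4, 229→1.5
Mean rank = (3 + 7.5 + 4 + 1.5) / 4 = 4.00

4.00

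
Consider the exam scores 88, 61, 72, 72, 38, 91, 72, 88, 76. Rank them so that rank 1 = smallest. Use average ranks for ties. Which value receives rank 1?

38

Sorted (ascending): 38, 61, 72, 72, 72, 76, 88, 88, 91
The 3 values of 72 occupy positions 3–5 → average rank 4.
The 2 values of 88 occupy positions 7–8 → average rank (7+8)/2 = 7.5.
Rank 1 → value 38.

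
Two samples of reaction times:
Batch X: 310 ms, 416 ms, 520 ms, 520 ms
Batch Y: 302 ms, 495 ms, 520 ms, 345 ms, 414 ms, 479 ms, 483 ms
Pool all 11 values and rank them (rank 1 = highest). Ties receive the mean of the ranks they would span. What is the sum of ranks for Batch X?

Sorted (descending): 520, 520, 520, 495, 483, 479, 416, 414, 345, 310, 302
The 3 values of 520 occupy positions 1–3 → average rank 2.
Batch X values → pooled ranks: 310→10, 416→7, 520→2, 520→2
Rank sum = 10 + 7 + 2 + 2 = 21

21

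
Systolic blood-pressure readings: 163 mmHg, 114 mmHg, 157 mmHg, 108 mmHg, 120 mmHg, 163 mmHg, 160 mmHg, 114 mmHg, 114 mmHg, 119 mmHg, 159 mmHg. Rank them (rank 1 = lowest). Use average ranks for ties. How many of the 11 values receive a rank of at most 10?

Sorted (ascending): 108, 114, 114, 114, 119, 120, 157, 159, 160, 163, 163
The 3 values of 114 occupy positions 2–4 → average rank 3.
The 2 values of 163 occupy positions 10–11 → average rank (10+11)/2 = 10.5.
Ranks ≤ 10: {1, 3, 3, 3, 5, 6, 7, 8, 9} → 9 values.

9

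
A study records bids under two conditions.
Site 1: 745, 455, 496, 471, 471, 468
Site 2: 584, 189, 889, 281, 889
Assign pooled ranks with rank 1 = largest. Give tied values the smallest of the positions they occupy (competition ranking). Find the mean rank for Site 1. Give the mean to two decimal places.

Sorted (descending): 889, 889, 745, 584, 496, 471, 471, 468, 455, 281, 189
The 2 values of 889 occupy positions 1–2 → each gets rank 1.
The 2 values of 471 occupy positions 6–7 → each gets rank 6.
Site 1 values → pooled ranks: 745→3, 455→9, 496→5, 471→6, 471→6, 468→8
Mean rank = (3 + 9 + 5 + 6 + 6 + 8) / 6 = 6.17

6.17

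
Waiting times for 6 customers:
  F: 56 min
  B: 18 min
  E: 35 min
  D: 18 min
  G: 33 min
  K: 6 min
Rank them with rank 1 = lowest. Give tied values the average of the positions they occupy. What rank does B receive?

Sorted (ascending): 6, 18, 18, 33, 35, 56
The 2 values of 18 occupy positions 2–3 → average rank (2+3)/2 = 2.5.
B has value 18 min → rank 2.5.

2.5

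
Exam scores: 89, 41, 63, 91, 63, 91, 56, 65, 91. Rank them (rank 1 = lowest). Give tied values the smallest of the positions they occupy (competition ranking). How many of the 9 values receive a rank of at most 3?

Sorted (ascending): 41, 56, 63, 63, 65, 89, 91, 91, 91
The 2 values of 63 occupy positions 3–4 → each gets rank 3.
The 3 values of 91 occupy positions 7–9 → each gets rank 7.
Ranks ≤ 3: {1, 2, 3, 3} → 4 values.

4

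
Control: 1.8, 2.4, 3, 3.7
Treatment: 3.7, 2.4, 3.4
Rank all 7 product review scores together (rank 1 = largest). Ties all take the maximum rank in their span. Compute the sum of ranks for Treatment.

11

Sorted (descending): 3.7, 3.7, 3.4, 3, 2.4, 2.4, 1.8
The 2 values of 3.7 occupy positions 1–2 → each gets rank 2.
The 2 values of 2.4 occupy positions 5–6 → each gets rank 6.
Treatment values → pooled ranks: 3.7→2, 2.4→6, 3.4→3
Rank sum = 2 + 6 + 3 = 11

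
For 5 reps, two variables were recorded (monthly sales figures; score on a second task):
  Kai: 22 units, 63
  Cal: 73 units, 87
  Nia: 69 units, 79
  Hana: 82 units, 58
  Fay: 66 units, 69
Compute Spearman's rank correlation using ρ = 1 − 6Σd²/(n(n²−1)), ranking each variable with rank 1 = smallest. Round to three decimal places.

Ranks of variable 1: 1, 4, 3, 5, 2
Ranks of variable 2: 2, 5, 4, 1, 3
d = r₁ − r₂: -1, -1, -1, 4, -1
d²: 1, 1, 1, 16, 1; Σd² = 20
ρ = 1 − 6·20/(5·24) = 1 − 120/120 = 0.000

0.000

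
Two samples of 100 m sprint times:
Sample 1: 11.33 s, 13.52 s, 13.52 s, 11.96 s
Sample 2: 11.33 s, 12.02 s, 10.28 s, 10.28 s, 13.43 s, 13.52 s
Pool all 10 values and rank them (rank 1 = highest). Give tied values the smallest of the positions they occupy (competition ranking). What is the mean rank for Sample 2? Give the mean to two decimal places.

5.83

Sorted (descending): 13.52, 13.52, 13.52, 13.43, 12.02, 11.96, 11.33, 11.33, 10.28, 10.28
The 3 values of 13.52 occupy positions 1–3 → each gets rank 1.
The 2 values of 11.33 occupy positions 7–8 → each gets rank 7.
The 2 values of 10.28 occupy positions 9–10 → each gets rank 9.
Sample 2 values → pooled ranks: 11.33→7, 12.02→5, 10.28→9, 10.28→9, 13.43→4, 13.52→1
Mean rank = (7 + 5 + 9 + 9 + 4 + 1) / 6 = 5.83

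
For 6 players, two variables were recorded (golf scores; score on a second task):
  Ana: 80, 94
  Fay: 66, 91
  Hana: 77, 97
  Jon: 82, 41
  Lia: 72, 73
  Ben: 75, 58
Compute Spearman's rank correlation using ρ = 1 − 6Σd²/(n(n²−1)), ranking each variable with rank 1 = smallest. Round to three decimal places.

-0.143

Ranks of variable 1: 5, 1, 4, 6, 2, 3
Ranks of variable 2: 5, 4, 6, 1, 3, 2
d = r₁ − r₂: 0, -3, -2, 5, -1, 1
d²: 0, 9, 4, 25, 1, 1; Σd² = 40
ρ = 1 − 6·40/(6·35) = 1 − 240/210 = -0.143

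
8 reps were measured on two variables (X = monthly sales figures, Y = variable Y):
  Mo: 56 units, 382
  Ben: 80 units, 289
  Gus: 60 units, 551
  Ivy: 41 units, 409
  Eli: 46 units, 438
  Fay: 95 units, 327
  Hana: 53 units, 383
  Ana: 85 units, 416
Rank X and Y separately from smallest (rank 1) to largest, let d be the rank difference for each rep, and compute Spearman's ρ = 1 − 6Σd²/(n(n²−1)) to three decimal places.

Ranks of variable 1: 4, 6, 5, 1, 2, 8, 3, 7
Ranks of variable 2: 3, 1, 8, 5, 7, 2, 4, 6
d = r₁ − r₂: 1, 5, -3, -4, -5, 6, -1, 1
d²: 1, 25, 9, 16, 25, 36, 1, 1; Σd² = 114
ρ = 1 − 6·114/(8·63) = 1 − 684/504 = -0.357

-0.357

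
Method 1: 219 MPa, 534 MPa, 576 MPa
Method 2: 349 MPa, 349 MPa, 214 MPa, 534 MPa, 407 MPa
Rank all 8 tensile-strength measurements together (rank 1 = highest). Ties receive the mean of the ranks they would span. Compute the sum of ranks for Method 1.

10.5

Sorted (descending): 576, 534, 534, 407, 349, 349, 219, 214
The 2 values of 534 occupy positions 2–3 → average rank (2+3)/2 = 2.5.
The 2 values of 349 occupy positions 5–6 → average rank (5+6)/2 = 5.5.
Method 1 values → pooled ranks: 219→7, 534→2.5, 576→1
Rank sum = 7 + 2.5 + 1 = 10.5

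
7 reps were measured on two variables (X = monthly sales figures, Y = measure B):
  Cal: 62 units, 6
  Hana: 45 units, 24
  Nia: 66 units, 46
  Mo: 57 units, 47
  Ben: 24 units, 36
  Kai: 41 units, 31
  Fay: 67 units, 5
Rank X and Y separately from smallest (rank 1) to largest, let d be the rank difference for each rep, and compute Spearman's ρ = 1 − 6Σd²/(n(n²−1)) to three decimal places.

Ranks of variable 1: 5, 3, 6, 4, 1, 2, 7
Ranks of variable 2: 2, 3, 6, 7, 5, 4, 1
d = r₁ − r₂: 3, 0, 0, -3, -4, -2, 6
d²: 9, 0, 0, 9, 16, 4, 36; Σd² = 74
ρ = 1 − 6·74/(7·48) = 1 − 444/336 = -0.321

-0.321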